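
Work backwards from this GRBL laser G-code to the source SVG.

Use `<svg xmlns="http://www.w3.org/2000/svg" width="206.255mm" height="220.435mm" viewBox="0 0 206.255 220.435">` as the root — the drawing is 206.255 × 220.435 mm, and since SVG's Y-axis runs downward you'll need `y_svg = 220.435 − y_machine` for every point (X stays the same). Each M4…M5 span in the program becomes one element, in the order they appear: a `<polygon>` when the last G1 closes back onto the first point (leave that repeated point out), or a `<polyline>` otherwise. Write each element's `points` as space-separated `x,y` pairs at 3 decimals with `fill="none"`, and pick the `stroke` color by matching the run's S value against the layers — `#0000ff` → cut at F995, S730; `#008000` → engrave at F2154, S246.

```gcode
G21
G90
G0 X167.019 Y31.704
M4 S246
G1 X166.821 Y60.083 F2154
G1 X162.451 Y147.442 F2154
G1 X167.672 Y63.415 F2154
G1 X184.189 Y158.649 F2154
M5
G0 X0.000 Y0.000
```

<svg xmlns="http://www.w3.org/2000/svg" width="206.255mm" height="220.435mm" viewBox="0 0 206.255 220.435">
  <polyline points="167.019,188.731 166.821,160.352 162.451,72.993 167.672,157.020 184.189,61.786" fill="none" stroke="#008000"/>
</svg>

y_svg = 220.435 − y_m. Every run uses S246, so all elements get stroke `#008000` (engrave).

[1] open run; points: 167.019,188.731 166.821,160.352 162.451,72.993 167.672,157.020 184.189,61.786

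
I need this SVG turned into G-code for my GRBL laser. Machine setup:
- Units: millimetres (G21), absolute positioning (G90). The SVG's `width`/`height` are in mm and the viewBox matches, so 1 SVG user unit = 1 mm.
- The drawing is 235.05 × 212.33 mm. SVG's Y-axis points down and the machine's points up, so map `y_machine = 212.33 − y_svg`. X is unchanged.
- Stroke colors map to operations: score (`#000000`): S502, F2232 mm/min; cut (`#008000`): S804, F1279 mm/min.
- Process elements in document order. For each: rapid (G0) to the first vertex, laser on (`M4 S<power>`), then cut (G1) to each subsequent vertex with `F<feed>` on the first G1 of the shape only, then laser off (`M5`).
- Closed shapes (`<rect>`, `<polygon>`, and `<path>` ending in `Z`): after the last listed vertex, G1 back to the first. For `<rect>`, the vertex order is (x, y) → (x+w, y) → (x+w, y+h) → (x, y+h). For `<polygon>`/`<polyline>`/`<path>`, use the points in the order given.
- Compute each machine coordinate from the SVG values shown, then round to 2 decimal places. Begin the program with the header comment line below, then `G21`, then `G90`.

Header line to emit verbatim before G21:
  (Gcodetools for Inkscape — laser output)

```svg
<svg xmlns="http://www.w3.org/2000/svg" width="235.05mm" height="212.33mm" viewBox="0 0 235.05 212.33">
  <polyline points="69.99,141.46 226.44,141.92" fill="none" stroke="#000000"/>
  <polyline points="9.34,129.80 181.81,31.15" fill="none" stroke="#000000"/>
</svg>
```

Since the viewBox matches the mm dimensions, user units are millimetres directly. The only transform is the Y-flip y_m = 212.33 − y_svg.

Shape 1 is a line segment drawn with `<polyline>`. Its stroke #000000 means score at S502, F2232. After flipping Y the toolpath is (69.99,70.87) → (226.44,70.41).

Shape 2 is a line segment drawn with `<polyline>`. Its stroke #000000 means score at S502, F2232. After flipping Y the toolpath is (9.34,82.53) → (181.81,181.18).

(Gcodetools for Inkscape — laser output)
G21
G90
G0 X69.99 Y70.87
M4 S502
G1 X226.44 Y70.41 F2232
M5
G0 X9.34 Y82.53
M4 S502
G1 X181.81 Y181.18 F2232
M5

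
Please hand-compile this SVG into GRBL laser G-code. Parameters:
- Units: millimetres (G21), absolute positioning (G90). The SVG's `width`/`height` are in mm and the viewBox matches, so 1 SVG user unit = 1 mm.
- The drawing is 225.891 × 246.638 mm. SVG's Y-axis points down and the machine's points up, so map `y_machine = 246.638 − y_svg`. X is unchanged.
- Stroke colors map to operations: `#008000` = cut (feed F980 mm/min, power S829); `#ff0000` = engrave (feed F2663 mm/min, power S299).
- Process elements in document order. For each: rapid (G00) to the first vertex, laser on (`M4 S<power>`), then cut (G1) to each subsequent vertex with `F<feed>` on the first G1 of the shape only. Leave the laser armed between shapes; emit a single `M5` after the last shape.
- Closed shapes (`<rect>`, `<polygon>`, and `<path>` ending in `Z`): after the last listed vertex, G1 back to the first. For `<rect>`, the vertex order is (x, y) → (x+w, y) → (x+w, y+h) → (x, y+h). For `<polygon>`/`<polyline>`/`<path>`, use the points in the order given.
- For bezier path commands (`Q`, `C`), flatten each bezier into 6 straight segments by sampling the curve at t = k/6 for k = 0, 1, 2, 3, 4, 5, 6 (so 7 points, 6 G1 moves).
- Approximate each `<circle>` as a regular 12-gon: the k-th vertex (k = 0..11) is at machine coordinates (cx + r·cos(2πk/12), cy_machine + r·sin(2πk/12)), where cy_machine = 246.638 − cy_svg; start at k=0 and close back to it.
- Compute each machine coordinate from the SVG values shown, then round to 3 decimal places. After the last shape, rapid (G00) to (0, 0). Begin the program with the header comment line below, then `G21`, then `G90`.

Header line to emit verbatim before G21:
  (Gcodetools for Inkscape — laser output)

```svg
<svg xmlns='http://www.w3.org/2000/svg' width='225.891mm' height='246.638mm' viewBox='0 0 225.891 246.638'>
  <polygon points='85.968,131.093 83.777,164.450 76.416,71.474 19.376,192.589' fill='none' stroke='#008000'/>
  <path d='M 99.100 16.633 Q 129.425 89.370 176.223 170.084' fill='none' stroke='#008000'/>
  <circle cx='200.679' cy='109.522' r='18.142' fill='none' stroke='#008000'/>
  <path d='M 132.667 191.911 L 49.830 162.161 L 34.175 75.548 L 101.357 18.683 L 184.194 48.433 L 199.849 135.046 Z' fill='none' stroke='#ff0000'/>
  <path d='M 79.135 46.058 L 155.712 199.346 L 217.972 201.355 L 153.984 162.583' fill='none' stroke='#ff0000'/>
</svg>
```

Since the viewBox matches the mm dimensions, user units are millimetres directly. The only transform is the Y-flip y_m = 246.638 − y_svg.

Shape 1 is a closed polygon drawn with `<polygon>`. Its stroke #008000 means cut at S829, F980. After flipping Y the toolpath is (85.968,115.545) → (83.777,82.188) → (76.416,175.164) → (19.376,54.049) → (85.968,115.545), returning to the start.

Shape 2 is a quadratic bezier drawn with `<path>`. Its stroke #008000 means cut at S829, F980. After flipping Y the toolpath is (99.100,230.005) → (109.666,205.538) → (121.147,180.627) → (133.543,155.274) → (146.855,129.477) → (161.081,103.237) → (176.223,76.554).

Shape 3 is a circle drawn with `<circle>`. Its stroke #008000 means cut at S829, F980. After flipping Y the toolpath is (218.821,137.116) → (216.390,146.187) → (209.750,152.827) → (200.679,155.258) → (191.608,152.827) → (184.968,146.187) → (182.537,137.116) → (184.968,128.045) → (191.608,121.405) → (200.679,118.974) → (209.750,121.405) → (216.390,128.045) → (218.821,137.116), returning to the start.

Shape 4 is a regular polygon drawn with `<path>`. Its stroke #ff0000 means engrave at S299, F2663. After flipping Y the toolpath is (132.667,54.727) → (49.830,84.477) → (34.175,171.090) → (101.357,227.955) → (184.194,198.205) → (199.849,111.592) → (132.667,54.727), returning to the start.

Shape 5 is a open polyline drawn with `<path>`. Its stroke #ff0000 means engrave at S299, F2663. After flipping Y the toolpath is (79.135,200.580) → (155.712,47.292) → (217.972,45.283) → (153.984,84.055).

(Gcodetools for Inkscape — laser output)
G21
G90
G00 X85.968 Y115.545
M4 S829
G1 X83.777 Y82.188 F980
G1 X76.416 Y175.164
G1 X19.376 Y54.049
G1 X85.968 Y115.545
G00 X99.100 Y230.005
M4 S829
G1 X109.666 Y205.538 F980
G1 X121.147 Y180.627
G1 X133.543 Y155.274
G1 X146.855 Y129.477
G1 X161.081 Y103.237
G1 X176.223 Y76.554
G00 X218.821 Y137.116
M4 S829
G1 X216.390 Y146.187 F980
G1 X209.750 Y152.827
G1 X200.679 Y155.258
G1 X191.608 Y152.827
G1 X184.968 Y146.187
G1 X182.537 Y137.116
G1 X184.968 Y128.045
G1 X191.608 Y121.405
G1 X200.679 Y118.974
G1 X209.750 Y121.405
G1 X216.390 Y128.045
G1 X218.821 Y137.116
G00 X132.667 Y54.727
M4 S299
G1 X49.830 Y84.477 F2663
G1 X34.175 Y171.090
G1 X101.357 Y227.955
G1 X184.194 Y198.205
G1 X199.849 Y111.592
G1 X132.667 Y54.727
G00 X79.135 Y200.580
M4 S299
G1 X155.712 Y47.292 F2663
G1 X217.972 Y45.283
G1 X153.984 Y84.055
M5
G00 X0.000 Y0.000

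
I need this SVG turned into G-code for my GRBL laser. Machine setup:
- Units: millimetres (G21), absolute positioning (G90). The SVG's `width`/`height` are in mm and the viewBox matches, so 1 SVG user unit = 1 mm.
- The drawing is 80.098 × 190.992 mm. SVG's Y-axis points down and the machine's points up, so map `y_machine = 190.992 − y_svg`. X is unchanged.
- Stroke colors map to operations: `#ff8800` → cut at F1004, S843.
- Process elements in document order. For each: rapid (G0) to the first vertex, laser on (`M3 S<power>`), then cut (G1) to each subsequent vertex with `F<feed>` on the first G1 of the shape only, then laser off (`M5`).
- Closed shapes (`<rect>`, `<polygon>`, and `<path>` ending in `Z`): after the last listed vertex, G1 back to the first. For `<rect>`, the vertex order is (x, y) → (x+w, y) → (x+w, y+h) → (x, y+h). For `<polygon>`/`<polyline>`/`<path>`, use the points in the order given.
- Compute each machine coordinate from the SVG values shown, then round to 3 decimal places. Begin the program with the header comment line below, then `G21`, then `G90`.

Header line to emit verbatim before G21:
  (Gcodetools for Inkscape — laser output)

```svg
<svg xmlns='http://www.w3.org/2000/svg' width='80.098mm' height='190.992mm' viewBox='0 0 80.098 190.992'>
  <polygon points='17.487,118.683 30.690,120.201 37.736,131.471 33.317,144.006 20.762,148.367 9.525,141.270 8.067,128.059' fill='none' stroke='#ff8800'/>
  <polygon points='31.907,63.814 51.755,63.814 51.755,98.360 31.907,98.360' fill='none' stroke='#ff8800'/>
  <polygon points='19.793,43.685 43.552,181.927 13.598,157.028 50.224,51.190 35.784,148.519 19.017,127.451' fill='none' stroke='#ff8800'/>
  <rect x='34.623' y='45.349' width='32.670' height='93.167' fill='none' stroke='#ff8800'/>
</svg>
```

(Gcodetools for Inkscape — laser output)
G21
G90
G0 X17.487 Y72.309
M3 S843
G1 X30.690 Y70.791 F1004
G1 X37.736 Y59.521
G1 X33.317 Y46.986
G1 X20.762 Y42.625
G1 X9.525 Y49.722
G1 X8.067 Y62.933
G1 X17.487 Y72.309
M5
G0 X31.907 Y127.178
M3 S843
G1 X51.755 Y127.178 F1004
G1 X51.755 Y92.632
G1 X31.907 Y92.632
G1 X31.907 Y127.178
M5
G0 X19.793 Y147.307
M3 S843
G1 X43.552 Y9.065 F1004
G1 X13.598 Y33.964
G1 X50.224 Y139.802
G1 X35.784 Y42.473
G1 X19.017 Y63.541
G1 X19.793 Y147.307
M5
G0 X34.623 Y145.643
M3 S843
G1 X67.293 Y145.643 F1004
G1 X67.293 Y52.476
G1 X34.623 Y52.476
G1 X34.623 Y145.643
M5

Since the viewBox matches the mm dimensions, user units are millimetres directly. The only transform is the Y-flip y_m = 190.992 − y_svg.

Shape 1 is a regular polygon drawn with `<polygon>`. Its stroke #ff8800 means cut at S843, F1004. After flipping Y the toolpath is (17.487,72.309) → (30.690,70.791) → (37.736,59.521) → (33.317,46.986) → (20.762,42.625) → (9.525,49.722) → (8.067,62.933) → (17.487,72.309), returning to the start.

Shape 2 is a rectangle drawn with `<polygon>`. Its stroke #ff8800 means cut at S843, F1004. After flipping Y the toolpath is (31.907,127.178) → (51.755,127.178) → (51.755,92.632) → (31.907,92.632) → (31.907,127.178), returning to the start.

Shape 3 is a closed polygon drawn with `<polygon>`. Its stroke #ff8800 means cut at S843, F1004. After flipping Y the toolpath is (19.793,147.307) → (43.552,9.065) → (13.598,33.964) → (50.224,139.802) → (35.784,42.473) → (19.017,63.541) → (19.793,147.307), returning to the start.

Shape 4 is a rectangle drawn with `<rect>`. Its stroke #ff8800 means cut at S843, F1004. After flipping Y the toolpath is (34.623,145.643) → (67.293,145.643) → (67.293,52.476) → (34.623,52.476) → (34.623,145.643), returning to the start.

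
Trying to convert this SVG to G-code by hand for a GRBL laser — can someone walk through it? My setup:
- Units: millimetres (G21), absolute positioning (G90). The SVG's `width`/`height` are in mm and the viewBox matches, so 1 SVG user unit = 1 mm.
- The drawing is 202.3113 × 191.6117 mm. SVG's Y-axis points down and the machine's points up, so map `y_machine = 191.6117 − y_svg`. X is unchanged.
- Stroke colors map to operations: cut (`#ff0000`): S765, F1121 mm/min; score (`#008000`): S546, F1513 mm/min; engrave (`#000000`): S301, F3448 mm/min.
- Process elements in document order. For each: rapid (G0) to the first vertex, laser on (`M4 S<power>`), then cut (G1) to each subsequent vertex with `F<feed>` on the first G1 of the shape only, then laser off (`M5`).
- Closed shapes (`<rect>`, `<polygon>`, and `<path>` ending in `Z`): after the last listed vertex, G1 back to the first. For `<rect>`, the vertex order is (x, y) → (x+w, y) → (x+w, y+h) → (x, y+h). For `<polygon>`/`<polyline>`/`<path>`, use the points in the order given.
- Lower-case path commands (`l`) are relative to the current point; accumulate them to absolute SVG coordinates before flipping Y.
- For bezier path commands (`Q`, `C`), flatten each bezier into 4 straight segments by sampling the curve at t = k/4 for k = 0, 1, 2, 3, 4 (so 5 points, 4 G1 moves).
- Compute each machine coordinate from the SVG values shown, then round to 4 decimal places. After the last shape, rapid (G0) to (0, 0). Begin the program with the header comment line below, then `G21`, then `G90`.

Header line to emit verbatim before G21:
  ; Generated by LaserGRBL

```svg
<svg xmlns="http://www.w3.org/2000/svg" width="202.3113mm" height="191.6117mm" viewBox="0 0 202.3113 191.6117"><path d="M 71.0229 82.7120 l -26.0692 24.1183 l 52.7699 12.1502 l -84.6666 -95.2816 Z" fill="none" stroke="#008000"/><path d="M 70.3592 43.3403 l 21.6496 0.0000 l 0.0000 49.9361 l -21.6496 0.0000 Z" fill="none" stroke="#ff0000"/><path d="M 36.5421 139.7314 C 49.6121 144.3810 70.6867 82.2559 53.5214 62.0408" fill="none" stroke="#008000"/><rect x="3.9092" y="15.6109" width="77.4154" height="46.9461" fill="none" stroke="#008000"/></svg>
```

viewBox `0 0 202.3113 191.6117` with mm width/height → 1 unit = 1 mm. Flip: y_m = 191.6117 − y_svg.

**Shape 1** — `<path>` closed polygon, stroke `#008000` → score (S546, F1513). Machine vertices: (71.0229,108.8997) → (44.9537,84.7814) → (97.7236,72.6312) → (13.0570,167.9128) → (71.0229,108.8997). Closed: final G1 returns to the first vertex.

**Shape 2** — `<path>` rectangle, stroke `#ff0000` → cut (S765, F1121). Machine vertices: (70.3592,148.2714) → (92.0088,148.2714) → (92.0088,98.3353) → (70.3592,98.3353) → (70.3592,148.2714). Closed: final G1 returns to the first vertex.

**Shape 3** — `<path>` cubic bezier, stroke `#008000` → score (S546, F1513). Control points (SVG): P0=(36.5421,139.7314), P1=(49.6121,144.3810), P2=(70.6867,82.2559), P3=(53.5214,62.0408); sampled at t=k/4. Machine vertices: (36.5421,51.8803) → (47.1229,59.2152) → (56.3700,81.4013) → (59.9480,108.2496) → (53.5214,129.5709). Open path.

**Shape 4** — `<rect>` rectangle, stroke `#008000` → score (S546, F1513). Machine vertices: (3.9092,176.0008) → (81.3246,176.0008) → (81.3246,129.0547) → (3.9092,129.0547) → (3.9092,176.0008). Closed: final G1 returns to the first vertex.

; Generated by LaserGRBL
G21
G90
G0 X71.0229 Y108.8997
M4 S546
G1 X44.9537 Y84.7814 F1513
G1 X97.7236 Y72.6312
G1 X13.0570 Y167.9128
G1 X71.0229 Y108.8997
M5
G0 X70.3592 Y148.2714
M4 S765
G1 X92.0088 Y148.2714 F1121
G1 X92.0088 Y98.3353
G1 X70.3592 Y98.3353
G1 X70.3592 Y148.2714
M5
G0 X36.5421 Y51.8803
M4 S546
G1 X47.1229 Y59.2152 F1513
G1 X56.3700 Y81.4013
G1 X59.9480 Y108.2496
G1 X53.5214 Y129.5709
M5
G0 X3.9092 Y176.0008
M4 S546
G1 X81.3246 Y176.0008 F1513
G1 X81.3246 Y129.0547
G1 X3.9092 Y129.0547
G1 X3.9092 Y176.0008
M5
G0 X0.0000 Y0.0000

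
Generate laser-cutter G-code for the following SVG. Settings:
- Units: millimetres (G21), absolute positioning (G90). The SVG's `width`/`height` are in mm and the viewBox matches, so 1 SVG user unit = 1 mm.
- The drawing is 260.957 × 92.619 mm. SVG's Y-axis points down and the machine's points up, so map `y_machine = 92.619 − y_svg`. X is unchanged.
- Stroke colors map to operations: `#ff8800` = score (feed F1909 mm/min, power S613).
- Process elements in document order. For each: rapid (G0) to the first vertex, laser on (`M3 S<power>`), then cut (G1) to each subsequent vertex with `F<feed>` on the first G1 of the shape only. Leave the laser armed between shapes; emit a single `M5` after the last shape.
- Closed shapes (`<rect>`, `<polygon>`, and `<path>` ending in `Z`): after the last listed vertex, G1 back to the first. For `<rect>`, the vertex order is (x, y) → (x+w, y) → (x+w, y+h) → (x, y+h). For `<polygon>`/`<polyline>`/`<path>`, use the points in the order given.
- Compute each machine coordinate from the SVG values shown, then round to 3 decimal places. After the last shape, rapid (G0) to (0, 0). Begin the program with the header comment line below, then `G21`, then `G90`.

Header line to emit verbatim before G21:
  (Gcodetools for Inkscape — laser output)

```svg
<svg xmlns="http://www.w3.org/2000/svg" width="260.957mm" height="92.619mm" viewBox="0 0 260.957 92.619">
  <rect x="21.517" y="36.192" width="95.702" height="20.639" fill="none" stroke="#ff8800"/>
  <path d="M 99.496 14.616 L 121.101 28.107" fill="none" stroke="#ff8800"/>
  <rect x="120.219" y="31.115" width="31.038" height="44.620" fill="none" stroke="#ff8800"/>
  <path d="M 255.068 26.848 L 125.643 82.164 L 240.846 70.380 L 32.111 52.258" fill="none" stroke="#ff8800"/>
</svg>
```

(Gcodetools for Inkscape — laser output)
G21
G90
G0 X21.517 Y56.427
M3 S613
G1 X117.219 Y56.427 F1909
G1 X117.219 Y35.788
G1 X21.517 Y35.788
G1 X21.517 Y56.427
G0 X99.496 Y78.003
M3 S613
G1 X121.101 Y64.512 F1909
G0 X120.219 Y61.504
M3 S613
G1 X151.257 Y61.504 F1909
G1 X151.257 Y16.884
G1 X120.219 Y16.884
G1 X120.219 Y61.504
G0 X255.068 Y65.771
M3 S613
G1 X125.643 Y10.455 F1909
G1 X240.846 Y22.239
G1 X32.111 Y40.361
M5
G0 X0.000 Y0.000

Since the viewBox matches the mm dimensions, user units are millimetres directly. The only transform is the Y-flip y_m = 92.619 − y_svg.

Shape 1 is a rectangle drawn with `<rect>`. Its stroke #ff8800 means score at S613, F1909. After flipping Y the toolpath is (21.517,56.427) → (117.219,56.427) → (117.219,35.788) → (21.517,35.788) → (21.517,56.427), returning to the start.

Shape 2 is a line segment drawn with `<path>`. Its stroke #ff8800 means score at S613, F1909. After flipping Y the toolpath is (99.496,78.003) → (121.101,64.512).

Shape 3 is a rectangle drawn with `<rect>`. Its stroke #ff8800 means score at S613, F1909. After flipping Y the toolpath is (120.219,61.504) → (151.257,61.504) → (151.257,16.884) → (120.219,16.884) → (120.219,61.504), returning to the start.

Shape 4 is a open polyline drawn with `<path>`. Its stroke #ff8800 means score at S613, F1909. After flipping Y the toolpath is (255.068,65.771) → (125.643,10.455) → (240.846,22.239) → (32.111,40.361).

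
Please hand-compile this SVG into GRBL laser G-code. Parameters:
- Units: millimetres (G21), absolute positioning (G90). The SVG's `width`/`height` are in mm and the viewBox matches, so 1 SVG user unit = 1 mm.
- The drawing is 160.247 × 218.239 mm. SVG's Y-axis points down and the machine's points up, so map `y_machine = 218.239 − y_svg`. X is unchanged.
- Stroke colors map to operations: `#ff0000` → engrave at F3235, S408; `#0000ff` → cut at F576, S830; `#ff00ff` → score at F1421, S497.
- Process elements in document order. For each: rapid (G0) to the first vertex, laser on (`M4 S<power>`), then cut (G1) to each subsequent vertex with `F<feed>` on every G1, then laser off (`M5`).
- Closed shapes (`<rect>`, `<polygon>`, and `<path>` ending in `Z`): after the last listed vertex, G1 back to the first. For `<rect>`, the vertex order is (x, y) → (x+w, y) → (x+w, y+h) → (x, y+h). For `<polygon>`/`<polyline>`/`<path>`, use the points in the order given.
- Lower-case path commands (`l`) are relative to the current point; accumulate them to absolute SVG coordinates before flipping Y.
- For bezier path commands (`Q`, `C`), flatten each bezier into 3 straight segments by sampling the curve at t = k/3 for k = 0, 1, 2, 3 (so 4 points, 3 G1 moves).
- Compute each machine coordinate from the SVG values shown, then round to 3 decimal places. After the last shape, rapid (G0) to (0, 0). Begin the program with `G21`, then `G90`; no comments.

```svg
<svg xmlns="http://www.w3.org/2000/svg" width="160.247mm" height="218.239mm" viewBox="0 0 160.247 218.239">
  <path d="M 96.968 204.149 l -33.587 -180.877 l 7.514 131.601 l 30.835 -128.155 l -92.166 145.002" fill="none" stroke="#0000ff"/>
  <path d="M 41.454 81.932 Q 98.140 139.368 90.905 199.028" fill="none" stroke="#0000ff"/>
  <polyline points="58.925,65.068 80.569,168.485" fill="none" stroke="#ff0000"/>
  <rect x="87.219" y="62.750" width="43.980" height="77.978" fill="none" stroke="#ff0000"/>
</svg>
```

G21
G90
G0 X96.968 Y14.090
M4 S830
G1 X63.381 Y194.967 F576
G1 X70.895 Y63.366 F576
G1 X101.730 Y191.521 F576
G1 X9.564 Y46.519 F576
M5
G0 X41.454 Y136.307
M4 S830
G1 X72.142 Y97.769 F576
G1 X88.626 Y58.737 F576
G1 X90.905 Y19.211 F576
M5
G0 X58.925 Y153.171
M4 S408
G1 X80.569 Y49.754 F3235
M5
G0 X87.219 Y155.489
M4 S408
G1 X131.199 Y155.489 F3235
G1 X131.199 Y77.511 F3235
G1 X87.219 Y77.511 F3235
G1 X87.219 Y155.489 F3235
M5
G0 X0.000 Y0.000

viewBox `0 0 160.247 218.239` with mm width/height → 1 unit = 1 mm. Flip: y_m = 218.239 − y_svg.

**Shape 1** — `<path>` open polyline, stroke `#0000ff` → cut (S830, F576). Machine vertices: (96.968,14.090) → (63.381,194.967) → (70.895,63.366) → (101.730,191.521) → (9.564,46.519). Open path.

**Shape 2** — `<path>` quadratic bezier, stroke `#0000ff` → cut (S830, F576). Control points (SVG): P0=(41.454,81.932), P1=(98.140,139.368), P2=(90.905,199.028); sampled at t=k/3. Machine vertices: (41.454,136.307) → (72.142,97.769) → (88.626,58.737) → (90.905,19.211). Open path.

**Shape 3** — `<polyline>` line segment, stroke `#ff0000` → engrave (S408, F3235). Machine vertices: (58.925,153.171) → (80.569,49.754). Open path.

**Shape 4** — `<rect>` rectangle, stroke `#ff0000` → engrave (S408, F3235). Machine vertices: (87.219,155.489) → (131.199,155.489) → (131.199,77.511) → (87.219,77.511) → (87.219,155.489). Closed: final G1 returns to the first vertex.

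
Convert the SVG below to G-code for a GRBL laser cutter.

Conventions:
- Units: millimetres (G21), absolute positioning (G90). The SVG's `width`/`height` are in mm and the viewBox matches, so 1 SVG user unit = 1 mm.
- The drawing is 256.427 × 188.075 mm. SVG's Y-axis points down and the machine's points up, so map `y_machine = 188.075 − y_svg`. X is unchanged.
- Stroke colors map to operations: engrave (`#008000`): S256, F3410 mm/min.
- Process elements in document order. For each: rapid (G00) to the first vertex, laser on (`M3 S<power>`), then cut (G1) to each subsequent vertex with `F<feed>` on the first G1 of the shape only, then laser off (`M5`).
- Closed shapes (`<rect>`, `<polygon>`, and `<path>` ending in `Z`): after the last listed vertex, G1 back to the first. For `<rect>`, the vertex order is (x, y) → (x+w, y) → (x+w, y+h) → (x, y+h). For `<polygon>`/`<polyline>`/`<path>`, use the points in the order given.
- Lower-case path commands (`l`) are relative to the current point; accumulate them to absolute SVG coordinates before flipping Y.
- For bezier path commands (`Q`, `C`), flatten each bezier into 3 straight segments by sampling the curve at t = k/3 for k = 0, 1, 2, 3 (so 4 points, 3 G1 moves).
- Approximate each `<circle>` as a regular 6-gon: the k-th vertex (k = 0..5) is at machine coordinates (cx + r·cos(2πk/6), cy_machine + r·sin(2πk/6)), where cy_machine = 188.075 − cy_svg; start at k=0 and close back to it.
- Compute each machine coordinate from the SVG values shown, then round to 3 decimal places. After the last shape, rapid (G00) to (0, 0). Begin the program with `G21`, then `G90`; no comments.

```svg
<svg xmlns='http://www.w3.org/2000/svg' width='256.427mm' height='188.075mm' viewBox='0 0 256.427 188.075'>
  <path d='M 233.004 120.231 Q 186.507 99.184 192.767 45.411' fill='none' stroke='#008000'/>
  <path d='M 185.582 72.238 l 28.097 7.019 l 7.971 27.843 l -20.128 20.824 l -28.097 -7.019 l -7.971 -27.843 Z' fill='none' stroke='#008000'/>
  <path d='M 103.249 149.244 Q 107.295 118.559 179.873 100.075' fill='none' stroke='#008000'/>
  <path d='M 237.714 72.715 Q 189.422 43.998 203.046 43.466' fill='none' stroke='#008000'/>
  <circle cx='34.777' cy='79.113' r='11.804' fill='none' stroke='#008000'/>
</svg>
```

viewBox `0 0 256.427 188.075` with mm width/height → 1 unit = 1 mm. Flip: y_m = 188.075 − y_svg.

**Shape 1** — `<path>` quadratic bezier, stroke `#008000` → engrave (S256, F3410). Control points (SVG): P0=(233.004,120.231), P1=(186.507,99.184), P2=(192.767,45.411); sampled at t=k/3. Machine vertices: (233.004,67.844) → (207.868,85.512) → (194.456,110.452) → (192.767,142.664). Open path.

**Shape 2** — `<path>` regular polygon, stroke `#008000` → engrave (S256, F3410). Machine vertices: (185.582,115.837) → (213.679,108.818) → (221.650,80.975) → (201.522,60.151) → (173.425,67.170) → (165.454,95.013) → (185.582,115.837). Closed: final G1 returns to the first vertex.

**Shape 3** — `<path>` quadratic bezier, stroke `#008000` → engrave (S256, F3410). Control points (SVG): P0=(103.249,149.244), P1=(107.295,118.559), P2=(179.873,100.075); sampled at t=k/3. Machine vertices: (103.249,38.831) → (113.561,57.932) → (139.102,74.322) → (179.873,88.000). Open path.

**Shape 4** — `<path>` quadratic bezier, stroke `#008000` → engrave (S256, F3410). Control points (SVG): P0=(237.714,72.715), P1=(189.422,43.998), P2=(203.046,43.466); sampled at t=k/3. Machine vertices: (237.714,115.360) → (212.399,131.373) → (200.843,141.123) → (203.046,144.609). Open path.

**Shape 5** — `<circle>` circle, stroke `#008000` → engrave (S256, F3410). Machine vertices: (46.581,108.962) → (40.679,119.185) → (28.875,119.185) → (22.973,108.962) → (28.875,98.739) → (40.679,98.739) → (46.581,108.962). Closed: final G1 returns to the first vertex.

G21
G90
G00 X233.004 Y67.844
M3 S256
G1 X207.868 Y85.512 F3410
G1 X194.456 Y110.452
G1 X192.767 Y142.664
M5
G00 X185.582 Y115.837
M3 S256
G1 X213.679 Y108.818 F3410
G1 X221.650 Y80.975
G1 X201.522 Y60.151
G1 X173.425 Y67.170
G1 X165.454 Y95.013
G1 X185.582 Y115.837
M5
G00 X103.249 Y38.831
M3 S256
G1 X113.561 Y57.932 F3410
G1 X139.102 Y74.322
G1 X179.873 Y88.000
M5
G00 X237.714 Y115.360
M3 S256
G1 X212.399 Y131.373 F3410
G1 X200.843 Y141.123
G1 X203.046 Y144.609
M5
G00 X46.581 Y108.962
M3 S256
G1 X40.679 Y119.185 F3410
G1 X28.875 Y119.185
G1 X22.973 Y108.962
G1 X28.875 Y98.739
G1 X40.679 Y98.739
G1 X46.581 Y108.962
M5
G00 X0.000 Y0.000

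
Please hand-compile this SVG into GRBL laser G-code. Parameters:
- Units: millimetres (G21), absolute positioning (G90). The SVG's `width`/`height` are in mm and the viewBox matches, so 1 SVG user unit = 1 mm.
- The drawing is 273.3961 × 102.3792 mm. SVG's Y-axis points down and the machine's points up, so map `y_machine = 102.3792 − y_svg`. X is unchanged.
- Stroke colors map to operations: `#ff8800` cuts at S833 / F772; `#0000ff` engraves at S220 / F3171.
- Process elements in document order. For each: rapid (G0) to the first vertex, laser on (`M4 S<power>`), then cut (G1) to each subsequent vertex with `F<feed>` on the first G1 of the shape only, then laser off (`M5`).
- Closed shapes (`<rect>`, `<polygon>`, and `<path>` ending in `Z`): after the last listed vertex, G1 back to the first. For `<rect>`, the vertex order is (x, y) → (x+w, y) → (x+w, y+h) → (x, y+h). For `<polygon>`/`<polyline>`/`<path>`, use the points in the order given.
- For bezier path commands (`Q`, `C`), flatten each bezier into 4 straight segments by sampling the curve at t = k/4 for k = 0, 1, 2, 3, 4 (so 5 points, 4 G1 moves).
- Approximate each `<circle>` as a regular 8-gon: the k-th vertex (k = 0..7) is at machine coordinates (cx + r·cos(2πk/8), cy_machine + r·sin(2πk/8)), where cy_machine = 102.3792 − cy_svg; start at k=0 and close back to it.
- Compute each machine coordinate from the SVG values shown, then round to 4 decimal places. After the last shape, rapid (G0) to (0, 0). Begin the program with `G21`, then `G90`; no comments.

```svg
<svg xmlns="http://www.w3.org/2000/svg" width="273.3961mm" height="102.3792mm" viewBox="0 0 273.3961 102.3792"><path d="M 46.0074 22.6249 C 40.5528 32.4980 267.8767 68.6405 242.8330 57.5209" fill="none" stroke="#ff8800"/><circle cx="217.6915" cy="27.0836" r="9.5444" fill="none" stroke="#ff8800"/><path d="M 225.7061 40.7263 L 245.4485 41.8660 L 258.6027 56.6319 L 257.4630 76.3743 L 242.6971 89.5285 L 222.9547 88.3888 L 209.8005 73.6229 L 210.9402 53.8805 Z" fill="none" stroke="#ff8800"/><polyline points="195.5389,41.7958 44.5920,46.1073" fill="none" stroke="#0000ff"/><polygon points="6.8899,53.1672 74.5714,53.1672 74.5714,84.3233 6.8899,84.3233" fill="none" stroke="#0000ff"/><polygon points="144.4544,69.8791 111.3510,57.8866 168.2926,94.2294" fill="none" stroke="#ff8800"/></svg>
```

1 u = 1 mm; y_m = 102.3792 − y.

[1] `<path>` cubic bezier, #ff8800→cut S833 F772: (46.0074,79.7543) → (77.9820,68.5729) → (151.7661,54.4340) → (221.8773,44.2313) → (242.8330,44.8583)

[2] `<circle>` circle, #ff8800→cut S833 F772: (227.2359,75.2956) → (224.4404,82.0445) → (217.6915,84.8400) → (210.9426,82.0445) → (208.1471,75.2956) → (210.9426,68.5467) → (217.6915,65.7512) → (224.4404,68.5467) → (227.2359,75.2956) (closed)

[3] `<path>` regular polygon, #ff8800→cut S833 F772: (225.7061,61.6529) → (245.4485,60.5132) → (258.6027,45.7473) → (257.4630,26.0049) → (242.6971,12.8507) → (222.9547,13.9904) → (209.8005,28.7563) → (210.9402,48.4987) → (225.7061,61.6529) (closed)

[4] `<polyline>` line segment, #0000ff→engrave S220 F3171: (195.5389,60.5834) → (44.5920,56.2719)

[5] `<polygon>` rectangle, #0000ff→engrave S220 F3171: (6.8899,49.2120) → (74.5714,49.2120) → (74.5714,18.0559) → (6.8899,18.0559) → (6.8899,49.2120) (closed)

[6] `<polygon>` closed polygon, #ff8800→cut S833 F772: (144.4544,32.5001) → (111.3510,44.4926) → (168.2926,8.1498) → (144.4544,32.5001) (closed)

G21
G90
G0 X46.0074 Y79.7543
M4 S833
G1 X77.9820 Y68.5729 F772
G1 X151.7661 Y54.4340
G1 X221.8773 Y44.2313
G1 X242.8330 Y44.8583
M5
G0 X227.2359 Y75.2956
M4 S833
G1 X224.4404 Y82.0445 F772
G1 X217.6915 Y84.8400
G1 X210.9426 Y82.0445
G1 X208.1471 Y75.2956
G1 X210.9426 Y68.5467
G1 X217.6915 Y65.7512
G1 X224.4404 Y68.5467
G1 X227.2359 Y75.2956
M5
G0 X225.7061 Y61.6529
M4 S833
G1 X245.4485 Y60.5132 F772
G1 X258.6027 Y45.7473
G1 X257.4630 Y26.0049
G1 X242.6971 Y12.8507
G1 X222.9547 Y13.9904
G1 X209.8005 Y28.7563
G1 X210.9402 Y48.4987
G1 X225.7061 Y61.6529
M5
G0 X195.5389 Y60.5834
M4 S220
G1 X44.5920 Y56.2719 F3171
M5
G0 X6.8899 Y49.2120
M4 S220
G1 X74.5714 Y49.2120 F3171
G1 X74.5714 Y18.0559
G1 X6.8899 Y18.0559
G1 X6.8899 Y49.2120
M5
G0 X144.4544 Y32.5001
M4 S833
G1 X111.3510 Y44.4926 F772
G1 X168.2926 Y8.1498
G1 X144.4544 Y32.5001
M5
G0 X0.0000 Y0.0000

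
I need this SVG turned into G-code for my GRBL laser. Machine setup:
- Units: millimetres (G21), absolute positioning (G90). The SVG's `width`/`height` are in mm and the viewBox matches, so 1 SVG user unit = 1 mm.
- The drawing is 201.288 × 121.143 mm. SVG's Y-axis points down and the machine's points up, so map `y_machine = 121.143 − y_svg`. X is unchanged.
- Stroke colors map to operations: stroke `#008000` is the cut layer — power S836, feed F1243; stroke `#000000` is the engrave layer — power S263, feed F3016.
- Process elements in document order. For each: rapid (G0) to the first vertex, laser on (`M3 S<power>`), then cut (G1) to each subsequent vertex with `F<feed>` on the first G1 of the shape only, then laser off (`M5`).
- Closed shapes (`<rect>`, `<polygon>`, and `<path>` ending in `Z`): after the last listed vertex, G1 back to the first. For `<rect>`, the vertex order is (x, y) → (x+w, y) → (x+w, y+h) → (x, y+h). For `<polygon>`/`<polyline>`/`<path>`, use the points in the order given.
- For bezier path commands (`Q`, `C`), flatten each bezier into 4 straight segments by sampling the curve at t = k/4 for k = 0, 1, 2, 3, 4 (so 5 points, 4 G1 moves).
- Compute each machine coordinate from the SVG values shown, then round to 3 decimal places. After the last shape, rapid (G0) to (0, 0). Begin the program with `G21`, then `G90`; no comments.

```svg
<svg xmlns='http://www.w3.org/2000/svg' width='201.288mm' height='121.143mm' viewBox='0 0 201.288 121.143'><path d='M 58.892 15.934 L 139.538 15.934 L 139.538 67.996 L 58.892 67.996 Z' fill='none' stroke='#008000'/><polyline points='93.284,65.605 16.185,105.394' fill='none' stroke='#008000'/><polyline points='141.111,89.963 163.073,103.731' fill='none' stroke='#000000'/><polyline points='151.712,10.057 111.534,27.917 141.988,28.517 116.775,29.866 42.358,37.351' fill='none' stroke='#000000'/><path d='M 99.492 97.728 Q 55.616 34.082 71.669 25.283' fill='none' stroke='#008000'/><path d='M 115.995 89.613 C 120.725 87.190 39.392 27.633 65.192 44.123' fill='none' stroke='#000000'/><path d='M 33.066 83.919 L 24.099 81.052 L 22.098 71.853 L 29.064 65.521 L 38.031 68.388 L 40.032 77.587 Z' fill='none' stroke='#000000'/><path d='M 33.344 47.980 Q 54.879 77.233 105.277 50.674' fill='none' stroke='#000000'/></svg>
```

G21
G90
G0 X58.892 Y105.209
M3 S836
G1 X139.538 Y105.209 F1243
G1 X139.538 Y53.147
G1 X58.892 Y53.147
G1 X58.892 Y105.209
M5
G0 X93.284 Y55.538
M3 S836
G1 X16.185 Y15.749 F1243
M5
G0 X141.111 Y31.180
M3 S263
G1 X163.073 Y17.412 F3016
M5
G0 X151.712 Y111.086
M3 S263
G1 X111.534 Y93.226 F3016
G1 X141.988 Y92.626
G1 X116.775 Y91.277
G1 X42.358 Y83.792
M5
G0 X99.492 Y23.415
M3 S836
G1 X81.300 Y51.810 F1243
G1 X70.598 Y73.349
G1 X67.388 Y88.033
G1 X71.669 Y95.860
M5
G0 X115.995 Y31.530
M3 S263
G1 X106.424 Y41.979 F3016
G1 X82.692 Y61.367
G1 X62.911 Y77.210
G1 X65.192 Y77.020
M5
G0 X33.066 Y37.224
M3 S263
G1 X24.099 Y40.091 F3016
G1 X22.098 Y49.290
G1 X29.064 Y55.622
G1 X38.031 Y52.755
G1 X40.032 Y43.556
G1 X33.066 Y37.224
M5
G0 X33.344 Y73.163
M3 S263
G1 X45.915 Y62.025 F3016
G1 X62.095 Y57.863
G1 X81.882 Y60.678
G1 X105.277 Y70.469
M5
G0 X0.000 Y0.000

Since the viewBox matches the mm dimensions, user units are millimetres directly. The only transform is the Y-flip y_m = 121.143 − y_svg.

Shape 1 is a rectangle drawn with `<path>`. Its stroke #008000 means cut at S836, F1243. After flipping Y the toolpath is (58.892,105.209) → (139.538,105.209) → (139.538,53.147) → (58.892,53.147) → (58.892,105.209), returning to the start.

Shape 2 is a line segment drawn with `<polyline>`. Its stroke #008000 means cut at S836, F1243. After flipping Y the toolpath is (93.284,55.538) → (16.185,15.749).

Shape 3 is a line segment drawn with `<polyline>`. Its stroke #000000 means engrave at S263, F3016. After flipping Y the toolpath is (141.111,31.180) → (163.073,17.412).

Shape 4 is a open polyline drawn with `<polyline>`. Its stroke #000000 means engrave at S263, F3016. After flipping Y the toolpath is (151.712,111.086) → (111.534,93.226) → (141.988,92.626) → (116.775,91.277) → (42.358,83.792).

Shape 5 is a quadratic bezier drawn with `<path>`. Its stroke #008000 means cut at S836, F1243. After flipping Y the toolpath is (99.492,23.415) → (81.300,51.810) → (70.598,73.349) → (67.388,88.033) → (71.669,95.860).

Shape 6 is a cubic bezier drawn with `<path>`. Its stroke #000000 means engrave at S263, F3016. After flipping Y the toolpath is (115.995,31.530) → (106.424,41.979) → (82.692,61.367) → (62.911,77.210) → (65.192,77.020).

Shape 7 is a regular polygon drawn with `<path>`. Its stroke #000000 means engrave at S263, F3016. After flipping Y the toolpath is (33.066,37.224) → (24.099,40.091) → (22.098,49.290) → (29.064,55.622) → (38.031,52.755) → (40.032,43.556) → (33.066,37.224), returning to the start.

Shape 8 is a quadratic bezier drawn with `<path>`. Its stroke #000000 means engrave at S263, F3016. After flipping Y the toolpath is (33.344,73.163) → (45.915,62.025) → (62.095,57.863) → (81.882,60.678) → (105.277,70.469).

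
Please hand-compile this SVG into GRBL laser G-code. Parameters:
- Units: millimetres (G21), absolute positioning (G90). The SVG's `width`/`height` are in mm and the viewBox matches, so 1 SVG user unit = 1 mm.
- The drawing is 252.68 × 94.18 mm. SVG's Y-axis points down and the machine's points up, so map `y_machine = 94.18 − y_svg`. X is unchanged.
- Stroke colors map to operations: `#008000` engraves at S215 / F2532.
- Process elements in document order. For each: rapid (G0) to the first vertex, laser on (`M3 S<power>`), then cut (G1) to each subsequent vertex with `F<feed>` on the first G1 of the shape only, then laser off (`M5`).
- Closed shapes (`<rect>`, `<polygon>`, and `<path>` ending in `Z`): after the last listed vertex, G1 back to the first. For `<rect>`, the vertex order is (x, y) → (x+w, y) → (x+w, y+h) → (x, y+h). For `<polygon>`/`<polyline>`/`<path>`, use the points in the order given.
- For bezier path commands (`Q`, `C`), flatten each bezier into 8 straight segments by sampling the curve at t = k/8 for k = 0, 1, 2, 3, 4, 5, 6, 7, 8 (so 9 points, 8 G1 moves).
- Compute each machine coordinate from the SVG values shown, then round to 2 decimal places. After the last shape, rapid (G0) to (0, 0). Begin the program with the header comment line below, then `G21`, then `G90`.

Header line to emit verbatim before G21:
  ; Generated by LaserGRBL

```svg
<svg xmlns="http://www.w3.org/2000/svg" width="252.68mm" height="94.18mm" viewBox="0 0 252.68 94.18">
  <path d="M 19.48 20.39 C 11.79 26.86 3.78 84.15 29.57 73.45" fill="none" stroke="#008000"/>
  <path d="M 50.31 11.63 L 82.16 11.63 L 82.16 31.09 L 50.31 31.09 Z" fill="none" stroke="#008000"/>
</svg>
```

; Generated by LaserGRBL
G21
G90
G0 X19.48 Y73.79
M3 S215
G1 X16.65 Y69.21 F2532
G1 X14.19 Y61.27
G1 X12.49 Y51.34
G1 X11.97 Y40.82
G1 X13.02 Y31.11
G1 X16.03 Y23.60
G1 X21.42 Y19.67
G1 X29.57 Y20.73
M5
G0 X50.31 Y82.55
M3 S215
G1 X82.16 Y82.55 F2532
G1 X82.16 Y63.09
G1 X50.31 Y63.09
G1 X50.31 Y82.55
M5
G0 X0.00 Y0.00

1 u = 1 mm; y_m = 94.18 − y.

[1] `<path>` cubic bezier, #008000→engrave S215 F2532: (19.48,73.79) → (16.65,69.21) → (14.19,61.27) → (12.49,51.34) → (11.97,40.82) → (13.02,31.11) → (16.03,23.60) → (21.42,19.67) → (29.57,20.73)

[2] `<path>` rectangle, #008000→engrave S215 F2532: (50.31,82.55) → (82.16,82.55) → (82.16,63.09) → (50.31,63.09) → (50.31,82.55) (closed)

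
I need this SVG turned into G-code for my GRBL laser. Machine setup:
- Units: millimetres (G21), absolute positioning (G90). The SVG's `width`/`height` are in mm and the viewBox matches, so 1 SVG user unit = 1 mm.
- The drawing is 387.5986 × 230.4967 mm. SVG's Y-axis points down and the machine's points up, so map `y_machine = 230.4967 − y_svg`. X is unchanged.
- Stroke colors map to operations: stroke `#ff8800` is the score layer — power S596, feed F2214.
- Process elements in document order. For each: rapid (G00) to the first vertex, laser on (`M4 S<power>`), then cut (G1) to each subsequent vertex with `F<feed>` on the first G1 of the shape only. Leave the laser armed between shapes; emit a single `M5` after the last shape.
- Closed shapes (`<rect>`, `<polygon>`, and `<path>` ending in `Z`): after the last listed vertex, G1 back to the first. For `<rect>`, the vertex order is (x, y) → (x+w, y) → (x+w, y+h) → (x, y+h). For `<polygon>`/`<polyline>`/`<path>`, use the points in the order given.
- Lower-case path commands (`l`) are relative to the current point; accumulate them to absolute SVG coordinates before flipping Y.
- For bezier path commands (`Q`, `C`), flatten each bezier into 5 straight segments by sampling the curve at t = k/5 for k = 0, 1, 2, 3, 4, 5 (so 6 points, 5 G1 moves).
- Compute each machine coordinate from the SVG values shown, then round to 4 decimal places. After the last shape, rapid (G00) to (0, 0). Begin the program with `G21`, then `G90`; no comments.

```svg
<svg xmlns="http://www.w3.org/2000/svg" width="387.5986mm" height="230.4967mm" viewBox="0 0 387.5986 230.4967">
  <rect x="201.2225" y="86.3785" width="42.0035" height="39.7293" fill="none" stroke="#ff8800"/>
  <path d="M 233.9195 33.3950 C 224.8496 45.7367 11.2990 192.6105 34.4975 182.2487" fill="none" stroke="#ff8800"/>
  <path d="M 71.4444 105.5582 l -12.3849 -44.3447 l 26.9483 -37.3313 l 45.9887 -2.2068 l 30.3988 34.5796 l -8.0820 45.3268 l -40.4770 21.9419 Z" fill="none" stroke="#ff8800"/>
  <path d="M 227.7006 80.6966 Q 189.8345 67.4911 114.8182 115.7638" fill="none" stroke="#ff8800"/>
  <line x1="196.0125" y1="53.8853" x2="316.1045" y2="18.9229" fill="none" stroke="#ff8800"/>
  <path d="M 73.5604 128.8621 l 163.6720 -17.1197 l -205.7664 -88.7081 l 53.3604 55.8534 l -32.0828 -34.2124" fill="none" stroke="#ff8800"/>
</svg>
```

G21
G90
G00 X201.2225 Y144.1182
M4 S596
G1 X243.2260 Y144.1182 F2214
G1 X243.2260 Y104.3889
G1 X201.2225 Y104.3889
G1 X201.2225 Y144.1182
G00 X233.9195 Y197.1017
M4 S596
G1 X207.4697 Y175.8870 F2214
G1 X153.1236 Y136.3894
G1 X92.0602 Y92.6138
G1 X45.4585 Y58.5651
G1 X34.4975 Y48.2480
G00 X71.4444 Y124.9385
M4 S596
G1 X59.0595 Y169.2832 F2214
G1 X86.0078 Y206.6145
G1 X131.9965 Y208.8213
G1 X162.3953 Y174.2417
G1 X154.3133 Y128.9149
G1 X113.8363 Y106.9730
G1 X71.4444 Y124.9385
G00 X227.7006 Y149.8001
M4 S596
G1 X211.0682 Y152.6232 F2214
G1 X191.4637 Y150.5280
G1 X168.8872 Y143.5145
G1 X143.3387 Y131.5829
G1 X114.8182 Y114.7329
G00 X196.0125 Y176.6114
M4 S596
G1 X316.1045 Y211.5738 F2214
G00 X73.5604 Y101.6346
M4 S596
G1 X237.2324 Y118.7543 F2214
G1 X31.4660 Y207.4624
G1 X84.8264 Y151.6090
G1 X52.7436 Y185.8214
M5
G00 X0.0000 Y0.0000

Since the viewBox matches the mm dimensions, user units are millimetres directly. The only transform is the Y-flip y_m = 230.4967 − y_svg.

Shape 1 is a rectangle drawn with `<rect>`. Its stroke #ff8800 means score at S596, F2214. After flipping Y the toolpath is (201.2225,144.1182) → (243.2260,144.1182) → (243.2260,104.3889) → (201.2225,104.3889) → (201.2225,144.1182), returning to the start.

Shape 2 is a cubic bezier drawn with `<path>`. Its stroke #ff8800 means score at S596, F2214. After flipping Y the toolpath is (233.9195,197.1017) → (207.4697,175.8870) → (153.1236,136.3894) → (92.0602,92.6138) → (45.4585,58.5651) → (34.4975,48.2480).

Shape 3 is a regular polygon drawn with `<path>`. Its stroke #ff8800 means score at S596, F2214. After flipping Y the toolpath is (71.4444,124.9385) → (59.0595,169.2832) → (86.0078,206.6145) → (131.9965,208.8213) → (162.3953,174.2417) → (154.3133,128.9149) → (113.8363,106.9730) → (71.4444,124.9385), returning to the start.

Shape 4 is a quadratic bezier drawn with `<path>`. Its stroke #ff8800 means score at S596, F2214. After flipping Y the toolpath is (227.7006,149.8001) → (211.0682,152.6232) → (191.4637,150.5280) → (168.8872,143.5145) → (143.3387,131.5829) → (114.8182,114.7329).

Shape 5 is a line segment drawn with `<line>`. Its stroke #ff8800 means score at S596, F2214. After flipping Y the toolpath is (196.0125,176.6114) → (316.1045,211.5738).

Shape 6 is a open polyline drawn with `<path>`. Its stroke #ff8800 means score at S596, F2214. After flipping Y the toolpath is (73.5604,101.6346) → (237.2324,118.7543) → (31.4660,207.4624) → (84.8264,151.6090) → (52.7436,185.8214).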